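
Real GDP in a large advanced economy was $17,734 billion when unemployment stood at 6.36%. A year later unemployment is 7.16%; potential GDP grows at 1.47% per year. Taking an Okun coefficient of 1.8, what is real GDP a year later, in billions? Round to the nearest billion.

$17,739 billion

Δu = 7.16 - 6.36 = 0.8 points.
Okun's law (growth form): g_Y = g_Y* - β × Δu = 1.47 - 1.8 × (0.80) = 1.47 - 1.44 = 0.03%.
Real GDP in the next year = 17734 × (1 + 0.03/100) = 17734 × 1.0003 ≈ 17739 billion.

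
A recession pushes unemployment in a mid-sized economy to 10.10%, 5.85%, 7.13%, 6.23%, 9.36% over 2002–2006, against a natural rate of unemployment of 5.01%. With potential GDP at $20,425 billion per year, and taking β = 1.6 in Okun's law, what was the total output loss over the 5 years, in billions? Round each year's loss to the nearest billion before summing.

$4,452 billion

Year 2002: gap = -1.6 × (10.1 - 5.01) = -8.144%, loss ≈ 20425 × 8.144/100 ≈ 1663.
Year 2003: gap = -1.6 × (5.85 - 5.01) = -1.344%, loss ≈ 20425 × 1.344/100 ≈ 275.
Year 2004: gap = -1.6 × (7.13 - 5.01) = -3.392%, loss ≈ 20425 × 3.392/100 ≈ 693.
Year 2005: gap = -1.6 × (6.23 - 5.01) = -1.952%, loss ≈ 20425 × 1.952/100 ≈ 399.
Year 2006: gap = -1.6 × (9.36 - 5.01) = -6.96%, loss ≈ 20425 × 6.96/100 ≈ 1422.
Total lost output = 1663 + 275 + 693 + 399 + 1422 = 4452 billion.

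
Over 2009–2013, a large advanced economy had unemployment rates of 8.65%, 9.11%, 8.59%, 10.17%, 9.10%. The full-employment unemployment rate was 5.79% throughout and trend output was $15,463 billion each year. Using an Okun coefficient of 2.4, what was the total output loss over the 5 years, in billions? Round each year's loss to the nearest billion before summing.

$6,185 billion

Year 2009: gap = -2.4 × (8.65 - 5.79) = -6.864%, loss ≈ 15463 × 6.864/100 ≈ 1061.
Year 2010: gap = -2.4 × (9.11 - 5.79) = -7.968%, loss ≈ 15463 × 7.968/100 ≈ 1232.
Year 2011: gap = -2.4 × (8.59 - 5.79) = -6.72%, loss ≈ 15463 × 6.72/100 ≈ 1039.
Year 2012: gap = -2.4 × (10.17 - 5.79) = -10.512%, loss ≈ 15463 × 10.512/100 ≈ 1625.
Year 2013: gap = -2.4 × (9.1 - 5.79) = -7.944%, loss ≈ 15463 × 7.944/100 ≈ 1228.
Total lost output = 1061 + 1232 + 1039 + 1625 + 1228 = 6185 billion.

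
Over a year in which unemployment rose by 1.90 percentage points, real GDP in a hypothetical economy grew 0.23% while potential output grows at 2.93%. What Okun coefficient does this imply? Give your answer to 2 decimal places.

β ≈ 1.42

Growth form: g_Y = g_Y* - β × Δu, so β = (g_Y* - g_Y)/Δu.
β = (2.93 - 0.23)/1.90 = 2.7/1.90 = 1.42.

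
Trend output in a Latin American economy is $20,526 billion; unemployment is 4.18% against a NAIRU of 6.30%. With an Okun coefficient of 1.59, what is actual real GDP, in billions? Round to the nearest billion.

Unemployment gap = 4.18 - 6.3 = -2.12 points, so the output gap is -1.59 × (-2.12) = 3.3708%.
Actual GDP = 20526 × (1 + 3.3708/100) = 20526 × 1.033708 ≈ 21218 billion.

$21,218 billion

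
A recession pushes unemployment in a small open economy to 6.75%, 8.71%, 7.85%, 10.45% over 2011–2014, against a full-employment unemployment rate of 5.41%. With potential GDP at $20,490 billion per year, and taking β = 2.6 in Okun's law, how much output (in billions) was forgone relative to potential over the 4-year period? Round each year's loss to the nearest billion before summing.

$6,457 billion

Year 2011: gap = -2.6 × (6.75 - 5.41) = -3.484%, loss ≈ 20490 × 3.484/100 ≈ 714.
Year 2012: gap = -2.6 × (8.71 - 5.41) = -8.58%, loss ≈ 20490 × 8.58/100 ≈ 1758.
Year 2013: gap = -2.6 × (7.85 - 5.41) = -6.344%, loss ≈ 20490 × 6.344/100 ≈ 1300.
Year 2014: gap = -2.6 × (10.45 - 5.41) = -13.104%, loss ≈ 20490 × 13.104/100 ≈ 2685.
Total lost output = 714 + 1758 + 1300 + 2685 = 6457 billion.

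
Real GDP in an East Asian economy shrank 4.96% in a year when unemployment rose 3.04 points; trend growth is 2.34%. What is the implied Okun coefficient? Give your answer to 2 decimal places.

Growth form: g_Y = g_Y* - β × Δu, so β = (g_Y* - g_Y)/Δu.
β = (2.34 + 4.96)/3.04 = 7.3/3.04 = 2.40.

β ≈ 2.40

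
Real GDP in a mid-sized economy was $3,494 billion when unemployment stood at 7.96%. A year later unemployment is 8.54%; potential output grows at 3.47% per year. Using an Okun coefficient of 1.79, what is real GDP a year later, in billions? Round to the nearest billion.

Δu = 8.54 - 7.96 = 0.58 points.
Okun's law (growth form): g_Y = g_Y* - β × Δu = 3.47 - 1.79 × (0.58) = 3.47 - 1.0382 = 2.4318%.
Real GDP in the next year = 3494 × (1 + 2.4318/100) = 3494 × 1.024318 ≈ 3579 billion.

$3,579 billion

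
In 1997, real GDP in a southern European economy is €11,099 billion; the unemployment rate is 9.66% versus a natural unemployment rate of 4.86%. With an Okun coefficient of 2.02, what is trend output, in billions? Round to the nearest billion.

Unemployment gap = 9.66 - 4.86 = 4.8 points, so output gap = -2.02 × 4.8 = -9.696%.
Since Y = Y* × (1 + gap/100), Y* = 11099/0.90304 ≈ 12291 billion.

€12,291 billion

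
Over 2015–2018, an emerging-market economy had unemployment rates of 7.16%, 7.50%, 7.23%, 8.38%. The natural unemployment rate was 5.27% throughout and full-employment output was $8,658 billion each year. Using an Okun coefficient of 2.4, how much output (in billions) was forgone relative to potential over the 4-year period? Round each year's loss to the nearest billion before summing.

Year 2015: gap = -2.4 × (7.16 - 5.27) = -4.536%, loss ≈ 8658 × 4.536/100 ≈ 393.
Year 2016: gap = -2.4 × (7.5 - 5.27) = -5.352%, loss ≈ 8658 × 5.352/100 ≈ 463.
Year 2017: gap = -2.4 × (7.23 - 5.27) = -4.704%, loss ≈ 8658 × 4.704/100 ≈ 407.
Year 2018: gap = -2.4 × (8.38 - 5.27) = -7.464%, loss ≈ 8658 × 7.464/100 ≈ 646.
Total lost output = 393 + 463 + 407 + 646 = 1909 billion.

$1,909 billion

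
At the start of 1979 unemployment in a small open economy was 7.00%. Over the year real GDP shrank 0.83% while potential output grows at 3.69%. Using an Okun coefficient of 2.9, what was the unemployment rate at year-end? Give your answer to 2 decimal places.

8.56%

Growth-rate Okun's law: g_Y = g_Y* - β × Δu, so Δu = (g_Y* - g_Y)/β.
Δu = (3.69 + 0.83)/2.9 = 4.52/2.9 = 1.56 percentage points.
Year-end unemployment = 7 + 1.56 = 8.56%.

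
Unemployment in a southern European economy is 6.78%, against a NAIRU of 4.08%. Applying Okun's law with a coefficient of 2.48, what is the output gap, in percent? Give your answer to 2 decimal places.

The unemployment gap is 6.78 - 4.08 = 2.7 percentage points.
Okun's law gives an output gap of -2.48 × 2.7 = -6.696%, i.e. 6.70% below potential.

-6.70%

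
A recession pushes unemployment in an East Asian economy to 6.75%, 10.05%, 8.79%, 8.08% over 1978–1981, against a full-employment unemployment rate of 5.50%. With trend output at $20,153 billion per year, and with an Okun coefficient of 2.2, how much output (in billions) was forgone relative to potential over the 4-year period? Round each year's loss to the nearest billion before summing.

$5,174 billion

Year 1978: gap = -2.2 × (6.75 - 5.5) = -2.75%, loss ≈ 20153 × 2.75/100 ≈ 554.
Year 1979: gap = -2.2 × (10.05 - 5.5) = -10.01%, loss ≈ 20153 × 10.01/100 ≈ 2017.
Year 1980: gap = -2.2 × (8.79 - 5.5) = -7.238%, loss ≈ 20153 × 7.238/100 ≈ 1459.
Year 1981: gap = -2.2 × (8.08 - 5.5) = -5.676%, loss ≈ 20153 × 5.676/100 ≈ 1144.
Total lost output = 554 + 2017 + 1459 + 1144 = 5174 billion.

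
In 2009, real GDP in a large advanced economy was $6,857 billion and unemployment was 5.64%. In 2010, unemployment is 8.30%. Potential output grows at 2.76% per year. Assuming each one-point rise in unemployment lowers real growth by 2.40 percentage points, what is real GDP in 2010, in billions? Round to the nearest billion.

$6,609 billion

Δu = 8.3 - 5.64 = 2.66 points.
Okun's law (growth form): g_Y = g_Y* - β × Δu = 2.76 - 2.40 × (2.66) = 2.76 - 6.384 = -3.624%.
Real GDP in the next year = 6857 × (1 - 3.624/100) = 6857 × 0.96376 ≈ 6609 billion.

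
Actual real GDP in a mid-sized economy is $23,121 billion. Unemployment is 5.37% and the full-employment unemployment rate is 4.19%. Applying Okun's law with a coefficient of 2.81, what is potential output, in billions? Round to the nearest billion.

Unemployment gap = 5.37 - 4.19 = 1.18 points, so output gap = -2.81 × 1.18 = -3.3158%.
Since Y = Y* × (1 + gap/100), Y* = 23121/0.966842 ≈ 23914 billion.

$23,914 billion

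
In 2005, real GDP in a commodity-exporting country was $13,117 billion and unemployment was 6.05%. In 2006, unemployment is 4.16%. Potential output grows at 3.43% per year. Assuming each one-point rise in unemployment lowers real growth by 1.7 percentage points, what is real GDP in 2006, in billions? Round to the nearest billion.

Δu = 4.16 - 6.05 = -1.89 points.
Okun's law (growth form): g_Y = g_Y* - β × Δu = 3.43 - 1.7 × (-1.89) = 3.43 + 3.213 = 6.643%.
Real GDP in the next year = 13117 × (1 + 6.643/100) = 13117 × 1.06643 ≈ 13988 billion.

$13,988 billion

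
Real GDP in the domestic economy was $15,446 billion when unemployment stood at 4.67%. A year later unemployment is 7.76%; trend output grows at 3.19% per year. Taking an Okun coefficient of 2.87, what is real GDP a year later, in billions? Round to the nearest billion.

Δu = 7.76 - 4.67 = 3.09 points.
Okun's law (growth form): g_Y = g_Y* - β × Δu = 3.19 - 2.87 × (3.09) = 3.19 - 8.8683 = -5.6783%.
Real GDP in the next year = 15446 × (1 - 5.6783/100) = 15446 × 0.943217 ≈ 14569 billion.

$14,569 billion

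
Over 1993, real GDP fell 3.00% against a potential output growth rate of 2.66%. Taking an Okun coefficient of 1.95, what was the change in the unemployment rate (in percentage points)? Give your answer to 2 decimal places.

Growth-rate Okun's law: g_Y = g_Y* - β × Δu, so Δu = (g_Y* - g_Y)/β.
Δu = (2.66 + 3)/1.95 = 5.66/1.95 = 2.90 percentage points.

2.90 percentage points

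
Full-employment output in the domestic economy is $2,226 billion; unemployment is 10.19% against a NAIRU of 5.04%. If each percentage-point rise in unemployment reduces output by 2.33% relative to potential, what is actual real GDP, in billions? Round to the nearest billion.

$1,959 billion

Unemployment gap = 10.19 - 5.04 = 5.15 points, so the output gap is -2.33 × 5.15 = -11.9995%.
Actual GDP = 2226 × (1 - 11.9995/100) = 2226 × 0.880005 ≈ 1959 billion.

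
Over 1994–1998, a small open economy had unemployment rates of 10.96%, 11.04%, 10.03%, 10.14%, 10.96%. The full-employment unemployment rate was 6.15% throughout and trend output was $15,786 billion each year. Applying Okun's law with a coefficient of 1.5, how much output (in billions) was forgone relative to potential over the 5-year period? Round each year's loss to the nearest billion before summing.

$5,300 billion

Year 1994: gap = -1.5 × (10.96 - 6.15) = -7.215%, loss ≈ 15786 × 7.215/100 ≈ 1139.
Year 1995: gap = -1.5 × (11.04 - 6.15) = -7.335%, loss ≈ 15786 × 7.335/100 ≈ 1158.
Year 1996: gap = -1.5 × (10.03 - 6.15) = -5.82%, loss ≈ 15786 × 5.82/100 ≈ 919.
Year 1997: gap = -1.5 × (10.14 - 6.15) = -5.985%, loss ≈ 15786 × 5.985/100 ≈ 945.
Year 1998: gap = -1.5 × (10.96 - 6.15) = -7.215%, loss ≈ 15786 × 7.215/100 ≈ 1139.
Total lost output = 1139 + 1158 + 919 + 945 + 1139 = 5300 billion.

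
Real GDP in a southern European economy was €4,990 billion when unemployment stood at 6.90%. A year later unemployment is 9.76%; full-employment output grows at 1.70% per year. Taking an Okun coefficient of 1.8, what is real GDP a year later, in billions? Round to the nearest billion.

€4,818 billion

Δu = 9.76 - 6.9 = 2.86 points.
Okun's law (growth form): g_Y = g_Y* - β × Δu = 1.70 - 1.8 × (2.86) = 1.7 - 5.148 = -3.448%.
Real GDP in the next year = 4990 × (1 - 3.448/100) = 4990 × 0.96552 ≈ 4818 billion.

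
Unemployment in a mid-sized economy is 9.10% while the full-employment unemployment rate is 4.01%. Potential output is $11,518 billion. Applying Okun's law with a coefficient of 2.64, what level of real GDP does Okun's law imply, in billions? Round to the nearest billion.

Unemployment gap = 9.1 - 4.01 = 5.09 points, so the output gap is -2.64 × 5.09 = -13.4376%.
Actual GDP = 11518 × (1 - 13.4376/100) = 11518 × 0.865624 ≈ 9970 billion.

$9,970 billion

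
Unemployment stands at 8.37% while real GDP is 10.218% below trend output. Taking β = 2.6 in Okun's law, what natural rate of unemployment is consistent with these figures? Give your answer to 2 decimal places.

From Okun's law, u - u* = -(output gap)/β = -(-10.218)/2.6 = 3.93 points.
So u* = 8.37 - 3.93 = 4.44%.

4.44%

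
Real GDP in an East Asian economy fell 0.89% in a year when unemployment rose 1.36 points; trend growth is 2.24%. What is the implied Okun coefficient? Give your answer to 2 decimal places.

β ≈ 2.30

Growth form: g_Y = g_Y* - β × Δu, so β = (g_Y* - g_Y)/Δu.
β = (2.24 + 0.89)/1.36 = 3.13/1.36 = 2.30.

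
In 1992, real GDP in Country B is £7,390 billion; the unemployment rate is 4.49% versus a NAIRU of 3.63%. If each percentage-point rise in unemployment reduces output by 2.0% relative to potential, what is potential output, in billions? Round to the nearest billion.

£7,519 billion

Unemployment gap = 4.49 - 3.63 = 0.86 points, so output gap = -2 × 0.86 = -1.72%.
Since Y = Y* × (1 + gap/100), Y* = 7390/0.9828 ≈ 7519 billion.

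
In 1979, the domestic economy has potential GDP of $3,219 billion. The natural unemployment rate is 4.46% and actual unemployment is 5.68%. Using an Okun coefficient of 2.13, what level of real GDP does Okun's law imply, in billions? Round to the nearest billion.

$3,135 billion

Unemployment gap = 5.68 - 4.46 = 1.22 points, so the output gap is -2.13 × 1.22 = -2.5986%.
Actual GDP = 3219 × (1 - 2.5986/100) = 3219 × 0.974014 ≈ 3135 billion.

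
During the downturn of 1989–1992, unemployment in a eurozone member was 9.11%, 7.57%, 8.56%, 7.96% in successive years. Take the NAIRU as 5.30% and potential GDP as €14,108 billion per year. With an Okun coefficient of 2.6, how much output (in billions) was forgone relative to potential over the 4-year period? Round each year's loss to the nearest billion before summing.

Year 1989: gap = -2.6 × (9.11 - 5.3) = -9.906%, loss ≈ 14108 × 9.906/100 ≈ 1398.
Year 1990: gap = -2.6 × (7.57 - 5.3) = -5.902%, loss ≈ 14108 × 5.902/100 ≈ 833.
Year 1991: gap = -2.6 × (8.56 - 5.3) = -8.476%, loss ≈ 14108 × 8.476/100 ≈ 1196.
Year 1992: gap = -2.6 × (7.96 - 5.3) = -6.916%, loss ≈ 14108 × 6.916/100 ≈ 976.
Total lost output = 1398 + 833 + 1196 + 976 = 4403 billion.

€4,403 billion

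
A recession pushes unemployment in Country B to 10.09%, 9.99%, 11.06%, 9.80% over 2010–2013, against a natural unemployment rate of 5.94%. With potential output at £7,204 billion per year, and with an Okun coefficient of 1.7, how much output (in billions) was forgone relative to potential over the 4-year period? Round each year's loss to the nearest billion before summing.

£2,104 billion

Year 2010: gap = -1.7 × (10.09 - 5.94) = -7.055%, loss ≈ 7204 × 7.055/100 ≈ 508.
Year 2011: gap = -1.7 × (9.99 - 5.94) = -6.885%, loss ≈ 7204 × 6.885/100 ≈ 496.
Year 2012: gap = -1.7 × (11.06 - 5.94) = -8.704%, loss ≈ 7204 × 8.704/100 ≈ 627.
Year 2013: gap = -1.7 × (9.8 - 5.94) = -6.562%, loss ≈ 7204 × 6.562/100 ≈ 473.
Total lost output = 508 + 496 + 627 + 473 = 2104 billion.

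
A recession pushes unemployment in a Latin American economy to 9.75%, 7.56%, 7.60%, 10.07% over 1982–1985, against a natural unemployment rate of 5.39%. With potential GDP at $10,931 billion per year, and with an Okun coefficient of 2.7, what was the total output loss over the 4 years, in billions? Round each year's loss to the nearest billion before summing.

$3,960 billion

Year 1982: gap = -2.7 × (9.75 - 5.39) = -11.772%, loss ≈ 10931 × 11.772/100 ≈ 1287.
Year 1983: gap = -2.7 × (7.56 - 5.39) = -5.859%, loss ≈ 10931 × 5.859/100 ≈ 640.
Year 1984: gap = -2.7 × (7.6 - 5.39) = -5.967%, loss ≈ 10931 × 5.967/100 ≈ 652.
Year 1985: gap = -2.7 × (10.07 - 5.39) = -12.636%, loss ≈ 10931 × 12.636/100 ≈ 1381.
Total lost output = 1287 + 640 + 652 + 1381 = 3960 billion.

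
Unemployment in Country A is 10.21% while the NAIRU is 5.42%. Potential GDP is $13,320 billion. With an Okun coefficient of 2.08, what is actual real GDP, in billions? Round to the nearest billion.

Unemployment gap = 10.21 - 5.42 = 4.79 points, so the output gap is -2.08 × 4.79 = -9.9632%.
Actual GDP = 13320 × (1 - 9.9632/100) = 13320 × 0.900368 ≈ 11993 billion.

$11,993 billion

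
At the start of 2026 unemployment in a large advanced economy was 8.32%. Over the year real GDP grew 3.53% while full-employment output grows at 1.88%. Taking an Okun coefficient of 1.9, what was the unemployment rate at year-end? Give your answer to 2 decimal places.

Growth-rate Okun's law: g_Y = g_Y* - β × Δu, so Δu = (g_Y* - g_Y)/β.
Δu = (1.88 - 3.53)/1.9 = -1.65/1.9 = -0.87 percentage points.
Year-end unemployment = 8.32 - 0.87 = 7.45%.

7.45%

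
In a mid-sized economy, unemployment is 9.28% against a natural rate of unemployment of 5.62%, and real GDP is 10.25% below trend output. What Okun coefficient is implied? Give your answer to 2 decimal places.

Okun's law: output gap = -β × (u - u*).
-10.25 = -β × (9.28 - 5.62) = -β × 3.66, so β = 10.25/3.66 = 2.80.

β ≈ 2.80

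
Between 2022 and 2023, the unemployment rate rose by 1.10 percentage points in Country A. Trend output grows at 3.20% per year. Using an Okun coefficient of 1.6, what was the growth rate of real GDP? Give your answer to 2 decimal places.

Growth-rate Okun's law: g_Y = g_Y* - β × Δu.
g_Y = 3.20 - 1.6 × (1.10) = 3.2 - 1.76 = 1.44%, i.e. 1.44% to 2 d.p.

1.44%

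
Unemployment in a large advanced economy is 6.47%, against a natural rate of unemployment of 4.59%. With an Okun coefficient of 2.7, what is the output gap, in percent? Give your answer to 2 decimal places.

The unemployment gap is 6.47 - 4.59 = 1.88 percentage points.
Okun's law gives an output gap of -2.7 × 1.88 = -5.076%, i.e. 5.08% below potential.

-5.08%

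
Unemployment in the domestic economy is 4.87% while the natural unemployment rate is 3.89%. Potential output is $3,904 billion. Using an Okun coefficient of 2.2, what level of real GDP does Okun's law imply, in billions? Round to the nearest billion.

$3,820 billion

Unemployment gap = 4.87 - 3.89 = 0.98 points, so the output gap is -2.2 × 0.98 = -2.156%.
Actual GDP = 3904 × (1 - 2.156/100) = 3904 × 0.97844 ≈ 3820 billion.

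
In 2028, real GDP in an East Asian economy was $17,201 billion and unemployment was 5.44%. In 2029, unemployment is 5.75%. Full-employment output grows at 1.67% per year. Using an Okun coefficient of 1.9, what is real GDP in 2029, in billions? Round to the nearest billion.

Δu = 5.75 - 5.44 = 0.31 points.
Okun's law (growth form): g_Y = g_Y* - β × Δu = 1.67 - 1.9 × (0.31) = 1.67 - 0.589 = 1.081%.
Real GDP in the next year = 17201 × (1 + 1.081/100) = 17201 × 1.01081 ≈ 17387 billion.

$17,387 billion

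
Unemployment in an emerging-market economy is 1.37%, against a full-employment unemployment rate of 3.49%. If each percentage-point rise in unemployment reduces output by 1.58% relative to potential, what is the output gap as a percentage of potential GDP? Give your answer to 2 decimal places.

The unemployment gap is 1.37 - 3.49 = -2.12 percentage points.
Okun's law gives an output gap of -1.58 × (-2.12) = 3.3496%, i.e. 3.35% above potential.

3.35%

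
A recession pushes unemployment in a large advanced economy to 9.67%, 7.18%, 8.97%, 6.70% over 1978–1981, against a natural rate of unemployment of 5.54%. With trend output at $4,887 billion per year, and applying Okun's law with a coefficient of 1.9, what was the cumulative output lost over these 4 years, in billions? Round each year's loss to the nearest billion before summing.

Year 1978: gap = -1.9 × (9.67 - 5.54) = -7.847%, loss ≈ 4887 × 7.847/100 ≈ 383.
Year 1979: gap = -1.9 × (7.18 - 5.54) = -3.116%, loss ≈ 4887 × 3.116/100 ≈ 152.
Year 1980: gap = -1.9 × (8.97 - 5.54) = -6.517%, loss ≈ 4887 × 6.517/100 ≈ 318.
Year 1981: gap = -1.9 × (6.7 - 5.54) = -2.204%, loss ≈ 4887 × 2.204/100 ≈ 108.
Total lost output = 383 + 152 + 318 + 108 = 961 billion.

$961 billion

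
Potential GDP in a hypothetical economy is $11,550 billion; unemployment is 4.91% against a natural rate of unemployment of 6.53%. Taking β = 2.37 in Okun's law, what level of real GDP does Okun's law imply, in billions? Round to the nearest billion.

Unemployment gap = 4.91 - 6.53 = -1.62 points, so the output gap is -2.37 × (-1.62) = 3.8394%.
Actual GDP = 11550 × (1 + 3.8394/100) = 11550 × 1.038394 ≈ 11993 billion.

$11,993 billion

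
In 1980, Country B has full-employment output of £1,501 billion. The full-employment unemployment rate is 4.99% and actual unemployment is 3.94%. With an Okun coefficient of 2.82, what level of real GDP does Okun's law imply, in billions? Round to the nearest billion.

Unemployment gap = 3.94 - 4.99 = -1.05 points, so the output gap is -2.82 × (-1.05) = 2.961%.
Actual GDP = 1501 × (1 + 2.961/100) = 1501 × 1.02961 ≈ 1545 billion.

£1,545 billion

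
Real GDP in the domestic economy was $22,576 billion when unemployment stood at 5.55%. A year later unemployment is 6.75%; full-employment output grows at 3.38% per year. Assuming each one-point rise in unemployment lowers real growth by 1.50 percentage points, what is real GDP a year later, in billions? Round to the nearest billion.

$22,933 billion

Δu = 6.75 - 5.55 = 1.2 points.
Okun's law (growth form): g_Y = g_Y* - β × Δu = 3.38 - 1.50 × (1.20) = 3.38 - 1.8 = 1.58%.
Real GDP in the next year = 22576 × (1 + 1.58/100) = 22576 × 1.0158 ≈ 22933 billion.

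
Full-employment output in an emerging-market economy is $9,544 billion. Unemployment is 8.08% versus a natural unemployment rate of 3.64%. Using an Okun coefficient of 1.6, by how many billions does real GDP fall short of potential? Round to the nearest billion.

Output gap = -1.6 × (8.08 - 3.64) = -1.6 × 4.44 = -7.104%.
Actual GDP ≈ 9544 × 0.92896 ≈ 8866 billion, so the shortfall is 9544 - 8866 = 678 billion.

$678 billion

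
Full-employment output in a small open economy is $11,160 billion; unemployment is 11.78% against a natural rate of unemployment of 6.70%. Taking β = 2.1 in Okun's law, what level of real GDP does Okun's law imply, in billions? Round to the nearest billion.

Unemployment gap = 11.78 - 6.7 = 5.08 points, so the output gap is -2.1 × 5.08 = -10.668%.
Actual GDP = 11160 × (1 - 10.668/100) = 11160 × 0.89332 ≈ 9969 billion.

$9,969 billion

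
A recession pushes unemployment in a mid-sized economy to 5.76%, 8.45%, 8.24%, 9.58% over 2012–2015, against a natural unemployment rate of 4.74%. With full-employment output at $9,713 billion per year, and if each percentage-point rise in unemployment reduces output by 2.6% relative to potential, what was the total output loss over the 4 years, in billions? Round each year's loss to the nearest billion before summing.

$3,301 billion

Year 2012: gap = -2.6 × (5.76 - 4.74) = -2.652%, loss ≈ 9713 × 2.652/100 ≈ 258.
Year 2013: gap = -2.6 × (8.45 - 4.74) = -9.646%, loss ≈ 9713 × 9.646/100 ≈ 937.
Year 2014: gap = -2.6 × (8.24 - 4.74) = -9.1%, loss ≈ 9713 × 9.1/100 ≈ 884.
Year 2015: gap = -2.6 × (9.58 - 4.74) = -12.584%, loss ≈ 9713 × 12.584/100 ≈ 1222.
Total lost output = 258 + 937 + 884 + 1222 = 3301 billion.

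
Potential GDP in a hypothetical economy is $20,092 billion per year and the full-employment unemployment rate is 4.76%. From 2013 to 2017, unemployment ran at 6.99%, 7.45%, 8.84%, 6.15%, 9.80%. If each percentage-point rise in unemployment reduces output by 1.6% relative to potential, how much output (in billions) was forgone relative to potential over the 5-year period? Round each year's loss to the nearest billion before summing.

Year 2013: gap = -1.6 × (6.99 - 4.76) = -3.568%, loss ≈ 20092 × 3.568/100 ≈ 717.
Year 2014: gap = -1.6 × (7.45 - 4.76) = -4.304%, loss ≈ 20092 × 4.304/100 ≈ 865.
Year 2015: gap = -1.6 × (8.84 - 4.76) = -6.528%, loss ≈ 20092 × 6.528/100 ≈ 1312.
Year 2016: gap = -1.6 × (6.15 - 4.76) = -2.224%, loss ≈ 20092 × 2.224/100 ≈ 447.
Year 2017: gap = -1.6 × (9.8 - 4.76) = -8.064%, loss ≈ 20092 × 8.064/100 ≈ 1620.
Total lost output = 717 + 865 + 1312 + 447 + 1620 = 4961 billion.

$4,961 billion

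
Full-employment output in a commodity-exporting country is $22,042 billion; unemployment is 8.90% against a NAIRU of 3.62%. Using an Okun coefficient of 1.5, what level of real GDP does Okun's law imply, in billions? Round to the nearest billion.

$20,296 billion

Unemployment gap = 8.9 - 3.62 = 5.28 points, so the output gap is -1.5 × 5.28 = -7.92%.
Actual GDP = 22042 × (1 - 7.92/100) = 22042 × 0.9208 ≈ 20296 billion.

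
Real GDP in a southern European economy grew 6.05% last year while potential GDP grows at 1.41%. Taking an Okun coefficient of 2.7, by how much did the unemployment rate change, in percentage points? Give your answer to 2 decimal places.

-1.72 percentage points

Growth-rate Okun's law: g_Y = g_Y* - β × Δu, so Δu = (g_Y* - g_Y)/β.
Δu = (1.41 - 6.05)/2.7 = -4.64/2.7 = -1.72 percentage points.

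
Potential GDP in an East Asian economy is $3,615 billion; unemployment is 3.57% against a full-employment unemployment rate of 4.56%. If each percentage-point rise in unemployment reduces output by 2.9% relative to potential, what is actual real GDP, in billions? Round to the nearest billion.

$3,719 billion

Unemployment gap = 3.57 - 4.56 = -0.99 points, so the output gap is -2.9 × (-0.99) = 2.871%.
Actual GDP = 3615 × (1 + 2.871/100) = 3615 × 1.02871 ≈ 3719 billion.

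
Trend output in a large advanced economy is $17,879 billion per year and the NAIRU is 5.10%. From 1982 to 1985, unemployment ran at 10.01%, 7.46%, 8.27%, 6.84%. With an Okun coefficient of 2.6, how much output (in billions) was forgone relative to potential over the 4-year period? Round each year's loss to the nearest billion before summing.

Year 1982: gap = -2.6 × (10.01 - 5.1) = -12.766%, loss ≈ 17879 × 12.766/100 ≈ 2282.
Year 1983: gap = -2.6 × (7.46 - 5.1) = -6.136%, loss ≈ 17879 × 6.136/100 ≈ 1097.
Year 1984: gap = -2.6 × (8.27 - 5.1) = -8.242%, loss ≈ 17879 × 8.242/100 ≈ 1474.
Year 1985: gap = -2.6 × (6.84 - 5.1) = -4.524%, loss ≈ 17879 × 4.524/100 ≈ 809.
Total lost output = 2282 + 1097 + 1474 + 809 = 5662 billion.

$5,662 billion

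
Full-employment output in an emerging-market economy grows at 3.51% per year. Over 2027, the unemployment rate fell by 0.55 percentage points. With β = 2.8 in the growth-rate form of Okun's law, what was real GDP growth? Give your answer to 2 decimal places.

Growth-rate Okun's law: g_Y = g_Y* - β × Δu.
g_Y = 3.51 - 2.8 × (-0.55) = 3.51 + 1.54 = 5.05%, i.e. 5.05% to 2 d.p.

5.05%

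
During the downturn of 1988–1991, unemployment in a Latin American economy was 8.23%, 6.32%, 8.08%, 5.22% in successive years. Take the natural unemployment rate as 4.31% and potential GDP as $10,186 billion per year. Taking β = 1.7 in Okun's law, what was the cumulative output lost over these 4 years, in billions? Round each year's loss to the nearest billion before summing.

Year 1988: gap = -1.7 × (8.23 - 4.31) = -6.664%, loss ≈ 10186 × 6.664/100 ≈ 679.
Year 1989: gap = -1.7 × (6.32 - 4.31) = -3.417%, loss ≈ 10186 × 3.417/100 ≈ 348.
Year 1990: gap = -1.7 × (8.08 - 4.31) = -6.409%, loss ≈ 10186 × 6.409/100 ≈ 653.
Year 1991: gap = -1.7 × (5.22 - 4.31) = -1.547%, loss ≈ 10186 × 1.547/100 ≈ 158.
Total lost output = 679 + 348 + 653 + 158 = 1838 billion.

$1,838 billion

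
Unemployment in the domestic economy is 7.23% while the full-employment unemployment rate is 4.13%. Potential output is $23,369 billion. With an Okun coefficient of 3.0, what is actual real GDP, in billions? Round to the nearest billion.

$21,196 billion

Unemployment gap = 7.23 - 4.13 = 3.1 points, so the output gap is -3 × 3.1 = -9.3%.
Actual GDP = 23369 × (1 - 9.3/100) = 23369 × 0.907 ≈ 21196 billion.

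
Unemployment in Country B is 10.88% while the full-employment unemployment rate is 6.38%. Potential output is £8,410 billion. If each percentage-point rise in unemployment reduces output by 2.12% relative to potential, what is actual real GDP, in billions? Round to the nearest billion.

Unemployment gap = 10.88 - 6.38 = 4.5 points, so the output gap is -2.12 × 4.5 = -9.54%.
Actual GDP = 8410 × (1 - 9.54/100) = 8410 × 0.9046 ≈ 7608 billion.

£7,608 billion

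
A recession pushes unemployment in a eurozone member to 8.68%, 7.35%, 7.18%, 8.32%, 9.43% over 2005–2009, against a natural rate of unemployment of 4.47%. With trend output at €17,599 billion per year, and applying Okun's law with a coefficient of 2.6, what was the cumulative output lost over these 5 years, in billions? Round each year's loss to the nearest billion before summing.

€8,516 billion

Year 2005: gap = -2.6 × (8.68 - 4.47) = -10.946%, loss ≈ 17599 × 10.946/100 ≈ 1926.
Year 2006: gap = -2.6 × (7.35 - 4.47) = -7.488%, loss ≈ 17599 × 7.488/100 ≈ 1318.
Year 2007: gap = -2.6 × (7.18 - 4.47) = -7.046%, loss ≈ 17599 × 7.046/100 ≈ 1240.
Year 2008: gap = -2.6 × (8.32 - 4.47) = -10.01%, loss ≈ 17599 × 10.01/100 ≈ 1762.
Year 2009: gap = -2.6 × (9.43 - 4.47) = -12.896%, loss ≈ 17599 × 12.896/100 ≈ 2270.
Total lost output = 1926 + 1318 + 1240 + 1762 + 2270 = 8516 billion.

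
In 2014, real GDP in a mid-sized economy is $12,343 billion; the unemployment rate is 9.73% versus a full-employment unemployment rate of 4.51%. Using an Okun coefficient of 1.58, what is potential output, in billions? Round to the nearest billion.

$13,453 billion

Unemployment gap = 9.73 - 4.51 = 5.22 points, so output gap = -1.58 × 5.22 = -8.2476%.
Since Y = Y* × (1 + gap/100), Y* = 12343/0.917524 ≈ 13453 billion.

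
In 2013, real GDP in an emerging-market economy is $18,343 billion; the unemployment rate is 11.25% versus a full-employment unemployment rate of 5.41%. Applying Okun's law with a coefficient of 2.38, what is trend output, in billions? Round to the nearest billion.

$21,304 billion

Unemployment gap = 11.25 - 5.41 = 5.84 points, so output gap = -2.38 × 5.84 = -13.8992%.
Since Y = Y* × (1 + gap/100), Y* = 18343/0.861008 ≈ 21304 billion.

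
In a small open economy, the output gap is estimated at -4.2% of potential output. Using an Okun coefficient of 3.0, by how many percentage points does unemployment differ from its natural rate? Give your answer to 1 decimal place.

Okun's law: output gap = -β × (u - u*), so u - u* = -(output gap)/β.
u - u* = -(-4.2)/3.0 = 1.4 percentage points.

1.4 percentage points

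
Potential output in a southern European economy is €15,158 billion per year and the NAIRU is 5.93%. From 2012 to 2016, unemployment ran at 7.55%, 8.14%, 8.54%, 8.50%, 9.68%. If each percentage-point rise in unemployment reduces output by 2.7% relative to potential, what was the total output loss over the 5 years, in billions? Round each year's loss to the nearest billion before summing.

Year 2012: gap = -2.7 × (7.55 - 5.93) = -4.374%, loss ≈ 15158 × 4.374/100 ≈ 663.
Year 2013: gap = -2.7 × (8.14 - 5.93) = -5.967%, loss ≈ 15158 × 5.967/100 ≈ 904.
Year 2014: gap = -2.7 × (8.54 - 5.93) = -7.047%, loss ≈ 15158 × 7.047/100 ≈ 1068.
Year 2015: gap = -2.7 × (8.5 - 5.93) = -6.939%, loss ≈ 15158 × 6.939/100 ≈ 1052.
Year 2016: gap = -2.7 × (9.68 - 5.93) = -10.125%, loss ≈ 15158 × 10.125/100 ≈ 1535.
Total lost output = 663 + 904 + 1068 + 1052 + 1535 = 5222 billion.

€5,222 billion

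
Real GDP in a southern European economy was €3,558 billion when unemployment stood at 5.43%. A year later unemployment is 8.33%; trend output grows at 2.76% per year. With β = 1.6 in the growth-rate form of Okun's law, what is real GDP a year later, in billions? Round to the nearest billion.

€3,491 billion

Δu = 8.33 - 5.43 = 2.9 points.
Okun's law (growth form): g_Y = g_Y* - β × Δu = 2.76 - 1.6 × (2.90) = 2.76 - 4.64 = -1.88%.
Real GDP in the next year = 3558 × (1 - 1.88/100) = 3558 × 0.9812 ≈ 3491 billion.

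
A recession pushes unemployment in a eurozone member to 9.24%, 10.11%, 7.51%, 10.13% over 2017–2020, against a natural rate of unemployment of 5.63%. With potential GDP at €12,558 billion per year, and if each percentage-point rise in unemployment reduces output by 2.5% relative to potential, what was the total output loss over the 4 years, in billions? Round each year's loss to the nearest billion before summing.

€4,542 billion

Year 2017: gap = -2.5 × (9.24 - 5.63) = -9.025%, loss ≈ 12558 × 9.025/100 ≈ 1133.
Year 2018: gap = -2.5 × (10.11 - 5.63) = -11.2%, loss ≈ 12558 × 11.2/100 ≈ 1406.
Year 2019: gap = -2.5 × (7.51 - 5.63) = -4.7%, loss ≈ 12558 × 4.7/100 ≈ 590.
Year 2020: gap = -2.5 × (10.13 - 5.63) = -11.25%, loss ≈ 12558 × 11.25/100 ≈ 1413.
Total lost output = 1133 + 1406 + 590 + 1413 = 4542 billion.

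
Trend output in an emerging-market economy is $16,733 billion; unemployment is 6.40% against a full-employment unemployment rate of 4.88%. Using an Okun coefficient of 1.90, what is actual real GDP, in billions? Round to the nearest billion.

$16,250 billion

Unemployment gap = 6.4 - 4.88 = 1.52 points, so the output gap is -1.9 × 1.52 = -2.888%.
Actual GDP = 16733 × (1 - 2.888/100) = 16733 × 0.97112 ≈ 16250 billion.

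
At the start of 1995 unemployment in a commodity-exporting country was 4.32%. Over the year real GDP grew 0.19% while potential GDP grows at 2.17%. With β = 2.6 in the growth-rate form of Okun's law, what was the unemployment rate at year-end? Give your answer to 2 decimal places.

Growth-rate Okun's law: g_Y = g_Y* - β × Δu, so Δu = (g_Y* - g_Y)/β.
Δu = (2.17 - 0.19)/2.6 = 1.98/2.6 = 0.76 percentage points.
Year-end unemployment = 4.32 + 0.76 = 5.08%.

5.08%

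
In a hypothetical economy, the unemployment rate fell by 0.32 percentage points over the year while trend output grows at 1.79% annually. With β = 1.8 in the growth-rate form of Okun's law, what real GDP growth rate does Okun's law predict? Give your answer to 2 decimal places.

2.37%

Growth-rate Okun's law: g_Y = g_Y* - β × Δu.
g_Y = 1.79 - 1.8 × (-0.32) = 1.79 + 0.576 = 2.366%, i.e. 2.37% to 2 d.p.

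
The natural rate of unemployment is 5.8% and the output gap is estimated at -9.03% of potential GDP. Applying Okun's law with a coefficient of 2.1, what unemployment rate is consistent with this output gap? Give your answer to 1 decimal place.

From Okun's law, u - u* = -(output gap)/β = -(-9.03)/2.1 = 4.3 points.
So u = 5.8 + 4.3 = 10.1%.

10.1%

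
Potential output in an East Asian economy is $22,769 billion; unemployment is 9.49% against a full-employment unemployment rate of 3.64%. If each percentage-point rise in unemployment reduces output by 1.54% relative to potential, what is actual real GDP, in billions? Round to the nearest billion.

Unemployment gap = 9.49 - 3.64 = 5.85 points, so the output gap is -1.54 × 5.85 = -9.009%.
Actual GDP = 22769 × (1 - 9.009/100) = 22769 × 0.90991 ≈ 20718 billion.

$20,718 billion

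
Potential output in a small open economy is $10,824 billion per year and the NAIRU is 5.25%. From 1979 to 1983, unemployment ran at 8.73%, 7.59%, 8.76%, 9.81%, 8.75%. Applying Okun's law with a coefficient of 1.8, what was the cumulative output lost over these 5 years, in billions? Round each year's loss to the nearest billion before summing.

$3,388 billion

Year 1979: gap = -1.8 × (8.73 - 5.25) = -6.264%, loss ≈ 10824 × 6.264/100 ≈ 678.
Year 1980: gap = -1.8 × (7.59 - 5.25) = -4.212%, loss ≈ 10824 × 4.212/100 ≈ 456.
Year 1981: gap = -1.8 × (8.76 - 5.25) = -6.318%, loss ≈ 10824 × 6.318/100 ≈ 684.
Year 1982: gap = -1.8 × (9.81 - 5.25) = -8.208%, loss ≈ 10824 × 8.208/100 ≈ 888.
Year 1983: gap = -1.8 × (8.75 - 5.25) = -6.3%, loss ≈ 10824 × 6.3/100 ≈ 682.
Total lost output = 678 + 456 + 684 + 888 + 682 = 3388 billion.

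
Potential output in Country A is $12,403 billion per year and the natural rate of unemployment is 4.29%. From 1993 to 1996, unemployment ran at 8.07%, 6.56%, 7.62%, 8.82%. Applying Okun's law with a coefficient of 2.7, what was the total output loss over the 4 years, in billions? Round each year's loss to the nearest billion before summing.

$4,658 billion

Year 1993: gap = -2.7 × (8.07 - 4.29) = -10.206%, loss ≈ 12403 × 10.206/100 ≈ 1266.
Year 1994: gap = -2.7 × (6.56 - 4.29) = -6.129%, loss ≈ 12403 × 6.129/100 ≈ 760.
Year 1995: gap = -2.7 × (7.62 - 4.29) = -8.991%, loss ≈ 12403 × 8.991/100 ≈ 1115.
Year 1996: gap = -2.7 × (8.82 - 4.29) = -12.231%, loss ≈ 12403 × 12.231/100 ≈ 1517.
Total lost output = 1266 + 760 + 1115 + 1517 = 4658 billion.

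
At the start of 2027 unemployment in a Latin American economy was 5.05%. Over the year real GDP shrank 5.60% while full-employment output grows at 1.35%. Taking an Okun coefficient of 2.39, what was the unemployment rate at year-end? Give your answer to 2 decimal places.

7.96%

Growth-rate Okun's law: g_Y = g_Y* - β × Δu, so Δu = (g_Y* - g_Y)/β.
Δu = (1.35 + 5.6)/2.39 = 6.95/2.39 = 2.91 percentage points.
Year-end unemployment = 5.05 + 2.91 = 7.96%.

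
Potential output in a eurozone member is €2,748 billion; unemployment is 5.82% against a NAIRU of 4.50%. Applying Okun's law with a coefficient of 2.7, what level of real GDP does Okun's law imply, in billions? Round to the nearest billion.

Unemployment gap = 5.82 - 4.5 = 1.32 points, so the output gap is -2.7 × 1.32 = -3.564%.
Actual GDP = 2748 × (1 - 3.564/100) = 2748 × 0.96436 ≈ 2650 billion.

€2,650 billion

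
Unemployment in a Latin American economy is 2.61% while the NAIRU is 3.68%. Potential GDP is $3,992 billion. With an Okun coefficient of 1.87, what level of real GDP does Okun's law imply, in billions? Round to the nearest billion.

$4,072 billion

Unemployment gap = 2.61 - 3.68 = -1.07 points, so the output gap is -1.87 × (-1.07) = 2.0009%.
Actual GDP = 3992 × (1 + 2.0009/100) = 3992 × 1.020009 ≈ 4072 billion.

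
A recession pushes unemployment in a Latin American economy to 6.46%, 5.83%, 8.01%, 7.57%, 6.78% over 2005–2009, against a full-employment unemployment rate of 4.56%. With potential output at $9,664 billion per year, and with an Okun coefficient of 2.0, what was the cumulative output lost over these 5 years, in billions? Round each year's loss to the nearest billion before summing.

$2,290 billion

Year 2005: gap = -2.0 × (6.46 - 4.56) = -3.8%, loss ≈ 9664 × 3.8/100 ≈ 367.
Year 2006: gap = -2.0 × (5.83 - 4.56) = -2.54%, loss ≈ 9664 × 2.54/100 ≈ 245.
Year 2007: gap = -2.0 × (8.01 - 4.56) = -6.9%, loss ≈ 9664 × 6.9/100 ≈ 667.
Year 2008: gap = -2.0 × (7.57 - 4.56) = -6.02%, loss ≈ 9664 × 6.02/100 ≈ 582.
Year 2009: gap = -2.0 × (6.78 - 4.56) = -4.44%, loss ≈ 9664 × 4.44/100 ≈ 429.
Total lost output = 367 + 245 + 667 + 582 + 429 = 2290 billion.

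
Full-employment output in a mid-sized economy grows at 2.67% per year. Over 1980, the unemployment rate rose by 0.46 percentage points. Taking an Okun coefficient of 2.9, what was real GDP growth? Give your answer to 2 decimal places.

Growth-rate Okun's law: g_Y = g_Y* - β × Δu.
g_Y = 2.67 - 2.9 × (0.46) = 2.67 - 1.334 = 1.336%, i.e. 1.34% to 2 d.p.

1.34%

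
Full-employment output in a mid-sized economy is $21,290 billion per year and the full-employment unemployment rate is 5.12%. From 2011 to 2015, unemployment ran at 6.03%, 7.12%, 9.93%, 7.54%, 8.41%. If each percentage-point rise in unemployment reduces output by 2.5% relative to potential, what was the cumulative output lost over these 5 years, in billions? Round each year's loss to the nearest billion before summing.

Year 2011: gap = -2.5 × (6.03 - 5.12) = -2.275%, loss ≈ 21290 × 2.275/100 ≈ 484.
Year 2012: gap = -2.5 × (7.12 - 5.12) = -5%, loss ≈ 21290 × 5/100 ≈ 1065.
Year 2013: gap = -2.5 × (9.93 - 5.12) = -12.025%, loss ≈ 21290 × 12.025/100 ≈ 2560.
Year 2014: gap = -2.5 × (7.54 - 5.12) = -6.05%, loss ≈ 21290 × 6.05/100 ≈ 1288.
Year 2015: gap = -2.5 × (8.41 - 5.12) = -8.225%, loss ≈ 21290 × 8.225/100 ≈ 1751.
Total lost output = 484 + 1065 + 2560 + 1288 + 1751 = 7148 billion.

$7,148 billion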